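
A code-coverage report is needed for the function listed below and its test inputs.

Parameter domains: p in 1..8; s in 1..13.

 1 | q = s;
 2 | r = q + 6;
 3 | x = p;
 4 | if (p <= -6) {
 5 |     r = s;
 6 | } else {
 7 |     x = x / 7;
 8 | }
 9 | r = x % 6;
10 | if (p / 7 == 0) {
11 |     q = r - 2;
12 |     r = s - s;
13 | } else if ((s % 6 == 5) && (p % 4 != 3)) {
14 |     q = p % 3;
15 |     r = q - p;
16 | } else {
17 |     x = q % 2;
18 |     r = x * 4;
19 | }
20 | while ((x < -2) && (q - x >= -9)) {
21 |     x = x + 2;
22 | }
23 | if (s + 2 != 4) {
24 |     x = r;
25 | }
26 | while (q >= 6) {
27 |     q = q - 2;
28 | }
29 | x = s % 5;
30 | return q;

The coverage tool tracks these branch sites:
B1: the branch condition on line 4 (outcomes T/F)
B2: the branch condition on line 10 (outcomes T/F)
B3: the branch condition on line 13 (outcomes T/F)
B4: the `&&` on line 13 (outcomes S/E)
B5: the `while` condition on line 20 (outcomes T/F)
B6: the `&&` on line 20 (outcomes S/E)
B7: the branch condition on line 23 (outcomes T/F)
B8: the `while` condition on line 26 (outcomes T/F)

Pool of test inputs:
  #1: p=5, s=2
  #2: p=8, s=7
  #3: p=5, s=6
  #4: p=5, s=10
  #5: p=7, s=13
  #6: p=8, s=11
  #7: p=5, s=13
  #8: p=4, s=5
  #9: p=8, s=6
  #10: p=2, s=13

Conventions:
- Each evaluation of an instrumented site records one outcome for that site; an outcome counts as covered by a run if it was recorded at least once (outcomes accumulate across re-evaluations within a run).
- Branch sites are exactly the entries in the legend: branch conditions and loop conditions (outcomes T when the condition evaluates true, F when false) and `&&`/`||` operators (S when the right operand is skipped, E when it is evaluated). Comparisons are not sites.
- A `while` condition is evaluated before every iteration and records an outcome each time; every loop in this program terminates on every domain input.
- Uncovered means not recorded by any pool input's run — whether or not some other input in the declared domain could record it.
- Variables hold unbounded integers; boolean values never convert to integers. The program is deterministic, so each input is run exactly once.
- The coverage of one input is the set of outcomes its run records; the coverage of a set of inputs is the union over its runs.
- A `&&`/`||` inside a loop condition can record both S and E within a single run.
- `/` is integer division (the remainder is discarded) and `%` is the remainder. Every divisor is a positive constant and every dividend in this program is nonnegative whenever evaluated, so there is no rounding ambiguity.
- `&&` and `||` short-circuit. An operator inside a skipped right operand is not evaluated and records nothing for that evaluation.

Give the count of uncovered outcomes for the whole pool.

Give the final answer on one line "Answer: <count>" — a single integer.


input #1, p=5, s=2: outcomes B1=F, B2=T, B5=F, B6=S, B7=F, B8=F
input #2, p=8, s=7: outcomes B1=F, B2=F, B3=F, B4=S, B5=F, B6=S, B7=T, B8=T, B8=F
input #3, p=5, s=6: outcomes B1=F, B2=T, B5=F, B6=S, B7=T, B8=F
input #4, p=5, s=10: outcomes B1=F, B2=T, B5=F, B6=S, B7=T, B8=F
input #5, p=7, s=13: outcomes B1=F, B2=F, B3=F, B4=S, B5=F, B6=S, B7=T, B8=T, B8=F
input #6, p=8, s=11: outcomes B1=F, B2=F, B3=T, B4=E, B5=F, B6=S, B7=T, B8=F
input #7, p=5, s=13: outcomes B1=F, B2=T, B5=F, B6=S, B7=T, B8=F
input #8, p=4, s=5: outcomes B1=F, B2=T, B5=F, B6=S, B7=T, B8=F
input #9, p=8, s=6: outcomes B1=F, B2=F, B3=F, B4=S, B5=F, B6=S, B7=T, B8=T, B8=F
input #10, p=2, s=13: outcomes B1=F, B2=T, B5=F, B6=S, B7=T, B8=F
union over the pool: B1=F, B2=T, B2=F, B3=T, B3=F, B4=S, B4=E, B5=F, B6=S, B7=T, B7=F, B8=T, B8=F
uncovered (3 of 16): B1=T, B5=T, B6=E
Answer: 3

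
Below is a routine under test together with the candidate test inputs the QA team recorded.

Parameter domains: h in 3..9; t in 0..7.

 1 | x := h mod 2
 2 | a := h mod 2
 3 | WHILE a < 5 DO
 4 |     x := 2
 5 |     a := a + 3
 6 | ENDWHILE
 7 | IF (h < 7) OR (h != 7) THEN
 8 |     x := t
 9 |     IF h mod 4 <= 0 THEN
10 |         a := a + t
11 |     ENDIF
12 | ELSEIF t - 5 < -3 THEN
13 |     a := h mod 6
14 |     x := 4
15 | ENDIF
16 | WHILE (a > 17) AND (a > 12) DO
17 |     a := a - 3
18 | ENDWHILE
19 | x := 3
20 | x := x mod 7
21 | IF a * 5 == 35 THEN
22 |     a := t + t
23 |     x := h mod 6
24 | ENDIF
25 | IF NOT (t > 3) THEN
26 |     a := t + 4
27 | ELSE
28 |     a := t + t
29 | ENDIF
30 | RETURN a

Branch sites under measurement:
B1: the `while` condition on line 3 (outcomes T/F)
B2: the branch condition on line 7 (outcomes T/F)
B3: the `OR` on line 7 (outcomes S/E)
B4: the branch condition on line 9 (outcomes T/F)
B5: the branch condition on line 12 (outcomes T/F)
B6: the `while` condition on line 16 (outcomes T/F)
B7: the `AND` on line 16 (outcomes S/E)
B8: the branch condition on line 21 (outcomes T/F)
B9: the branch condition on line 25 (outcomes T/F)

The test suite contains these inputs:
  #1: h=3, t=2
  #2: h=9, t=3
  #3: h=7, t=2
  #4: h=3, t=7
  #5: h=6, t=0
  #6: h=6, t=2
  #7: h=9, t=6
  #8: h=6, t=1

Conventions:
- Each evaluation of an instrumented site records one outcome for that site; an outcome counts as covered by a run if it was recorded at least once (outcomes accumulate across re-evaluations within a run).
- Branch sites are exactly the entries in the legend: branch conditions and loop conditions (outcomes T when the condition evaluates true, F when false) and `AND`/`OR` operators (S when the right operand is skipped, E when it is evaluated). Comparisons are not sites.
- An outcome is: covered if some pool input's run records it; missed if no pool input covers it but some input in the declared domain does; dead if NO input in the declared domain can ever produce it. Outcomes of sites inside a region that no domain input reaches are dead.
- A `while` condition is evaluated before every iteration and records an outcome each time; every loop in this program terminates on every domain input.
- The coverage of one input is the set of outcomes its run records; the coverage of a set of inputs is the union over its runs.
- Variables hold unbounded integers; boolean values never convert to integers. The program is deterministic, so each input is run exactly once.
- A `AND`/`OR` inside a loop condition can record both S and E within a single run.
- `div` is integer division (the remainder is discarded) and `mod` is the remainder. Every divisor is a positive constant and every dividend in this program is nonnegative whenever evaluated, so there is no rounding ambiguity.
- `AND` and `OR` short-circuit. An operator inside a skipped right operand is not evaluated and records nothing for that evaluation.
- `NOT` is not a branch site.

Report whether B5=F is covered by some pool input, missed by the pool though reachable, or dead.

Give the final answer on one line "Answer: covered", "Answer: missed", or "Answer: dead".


B5=F is recorded by pool input(s) 3 -> covered
Answer: covered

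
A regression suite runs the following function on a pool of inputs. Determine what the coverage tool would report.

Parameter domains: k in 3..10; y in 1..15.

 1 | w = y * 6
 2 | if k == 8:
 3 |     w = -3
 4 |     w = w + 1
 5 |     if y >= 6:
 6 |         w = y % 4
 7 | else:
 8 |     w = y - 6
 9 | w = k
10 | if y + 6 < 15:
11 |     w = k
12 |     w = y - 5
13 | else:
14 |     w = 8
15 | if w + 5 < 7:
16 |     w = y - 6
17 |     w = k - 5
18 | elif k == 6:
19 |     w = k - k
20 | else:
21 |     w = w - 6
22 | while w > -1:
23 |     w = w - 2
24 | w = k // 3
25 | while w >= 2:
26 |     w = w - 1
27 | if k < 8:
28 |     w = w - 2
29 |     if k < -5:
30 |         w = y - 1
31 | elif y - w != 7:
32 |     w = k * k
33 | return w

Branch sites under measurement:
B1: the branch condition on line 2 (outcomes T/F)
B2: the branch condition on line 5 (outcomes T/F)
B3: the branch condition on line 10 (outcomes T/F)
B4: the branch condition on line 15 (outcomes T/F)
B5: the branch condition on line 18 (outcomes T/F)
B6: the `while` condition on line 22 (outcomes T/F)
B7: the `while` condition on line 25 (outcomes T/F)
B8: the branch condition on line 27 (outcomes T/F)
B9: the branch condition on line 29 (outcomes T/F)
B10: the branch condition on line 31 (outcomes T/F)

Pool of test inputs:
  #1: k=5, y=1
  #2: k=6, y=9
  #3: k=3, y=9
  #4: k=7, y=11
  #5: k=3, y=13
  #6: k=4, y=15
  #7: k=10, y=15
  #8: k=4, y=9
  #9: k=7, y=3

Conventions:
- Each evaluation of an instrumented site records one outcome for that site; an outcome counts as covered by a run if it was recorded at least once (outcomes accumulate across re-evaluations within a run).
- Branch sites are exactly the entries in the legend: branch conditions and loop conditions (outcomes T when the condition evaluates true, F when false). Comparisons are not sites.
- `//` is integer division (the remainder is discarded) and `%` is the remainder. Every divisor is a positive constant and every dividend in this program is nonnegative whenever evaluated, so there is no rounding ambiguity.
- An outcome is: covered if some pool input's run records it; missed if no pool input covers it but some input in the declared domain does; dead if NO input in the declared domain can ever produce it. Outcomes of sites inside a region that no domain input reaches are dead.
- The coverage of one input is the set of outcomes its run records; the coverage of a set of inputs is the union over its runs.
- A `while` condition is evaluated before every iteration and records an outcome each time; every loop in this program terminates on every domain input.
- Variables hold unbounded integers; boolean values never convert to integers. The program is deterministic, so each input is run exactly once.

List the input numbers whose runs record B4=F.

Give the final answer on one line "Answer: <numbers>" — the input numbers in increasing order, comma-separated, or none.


input #1 (k=5, y=1): does not record B4=F
input #2 (k=6, y=9): records B4=F
input #3 (k=3, y=9): records B4=F
input #4 (k=7, y=11): records B4=F
input #5 (k=3, y=13): records B4=F
input #6 (k=4, y=15): records B4=F
input #7 (k=10, y=15): records B4=F
input #8 (k=4, y=9): records B4=F
input #9 (k=7, y=3): does not record B4=F
Answer: 2, 3, 4, 5, 6, 7, 8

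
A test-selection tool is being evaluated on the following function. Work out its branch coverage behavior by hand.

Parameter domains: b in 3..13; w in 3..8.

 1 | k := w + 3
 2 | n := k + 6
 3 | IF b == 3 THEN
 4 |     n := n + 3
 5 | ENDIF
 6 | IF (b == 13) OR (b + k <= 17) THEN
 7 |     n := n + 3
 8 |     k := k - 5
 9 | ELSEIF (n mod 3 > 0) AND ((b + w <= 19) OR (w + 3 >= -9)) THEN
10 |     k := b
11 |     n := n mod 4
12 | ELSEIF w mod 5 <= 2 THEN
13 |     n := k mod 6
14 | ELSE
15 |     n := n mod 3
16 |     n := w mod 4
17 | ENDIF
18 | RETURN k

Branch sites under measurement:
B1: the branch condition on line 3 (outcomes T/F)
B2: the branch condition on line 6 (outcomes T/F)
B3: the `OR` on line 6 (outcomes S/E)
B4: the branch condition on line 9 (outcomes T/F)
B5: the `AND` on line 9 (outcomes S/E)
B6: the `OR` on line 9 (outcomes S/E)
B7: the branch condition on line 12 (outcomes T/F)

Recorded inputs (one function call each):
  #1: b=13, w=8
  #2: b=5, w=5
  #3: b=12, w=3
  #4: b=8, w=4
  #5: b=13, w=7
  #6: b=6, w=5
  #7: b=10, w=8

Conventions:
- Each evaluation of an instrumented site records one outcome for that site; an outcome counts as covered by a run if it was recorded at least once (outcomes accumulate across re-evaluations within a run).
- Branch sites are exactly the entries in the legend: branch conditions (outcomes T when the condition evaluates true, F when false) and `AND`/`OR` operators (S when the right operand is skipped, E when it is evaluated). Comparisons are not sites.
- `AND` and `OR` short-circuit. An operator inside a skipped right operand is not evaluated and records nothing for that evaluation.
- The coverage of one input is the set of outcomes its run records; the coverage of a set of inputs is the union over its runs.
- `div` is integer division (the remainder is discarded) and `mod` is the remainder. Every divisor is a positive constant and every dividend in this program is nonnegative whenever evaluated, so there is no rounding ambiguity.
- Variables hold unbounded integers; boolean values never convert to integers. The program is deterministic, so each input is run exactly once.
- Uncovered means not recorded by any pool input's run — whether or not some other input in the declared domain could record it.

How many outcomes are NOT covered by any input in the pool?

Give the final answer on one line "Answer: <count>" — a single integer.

input #1 (b=13, w=8): covers B1=F, B2=T, B3=S
input #2 (b=5, w=5): covers B1=F, B2=T, B3=E
input #3 (b=12, w=3): covers B1=F, B2=F, B3=E, B4=F, B5=S, B7=F
input #4 (b=8, w=4): covers B1=F, B2=T, B3=E
input #5 (b=13, w=7): covers B1=F, B2=T, B3=S
input #6 (b=6, w=5): covers B1=F, B2=T, B3=E
input #7 (b=10, w=8): covers B1=F, B2=F, B3=E, B4=T, B5=E, B6=S
union over the pool: B1=F, B2=T, B2=F, B3=S, B3=E, B4=T, B4=F, B5=S, B5=E, B6=S, B7=F
uncovered (3 of 14): B1=T, B6=E, B7=T

Answer: 3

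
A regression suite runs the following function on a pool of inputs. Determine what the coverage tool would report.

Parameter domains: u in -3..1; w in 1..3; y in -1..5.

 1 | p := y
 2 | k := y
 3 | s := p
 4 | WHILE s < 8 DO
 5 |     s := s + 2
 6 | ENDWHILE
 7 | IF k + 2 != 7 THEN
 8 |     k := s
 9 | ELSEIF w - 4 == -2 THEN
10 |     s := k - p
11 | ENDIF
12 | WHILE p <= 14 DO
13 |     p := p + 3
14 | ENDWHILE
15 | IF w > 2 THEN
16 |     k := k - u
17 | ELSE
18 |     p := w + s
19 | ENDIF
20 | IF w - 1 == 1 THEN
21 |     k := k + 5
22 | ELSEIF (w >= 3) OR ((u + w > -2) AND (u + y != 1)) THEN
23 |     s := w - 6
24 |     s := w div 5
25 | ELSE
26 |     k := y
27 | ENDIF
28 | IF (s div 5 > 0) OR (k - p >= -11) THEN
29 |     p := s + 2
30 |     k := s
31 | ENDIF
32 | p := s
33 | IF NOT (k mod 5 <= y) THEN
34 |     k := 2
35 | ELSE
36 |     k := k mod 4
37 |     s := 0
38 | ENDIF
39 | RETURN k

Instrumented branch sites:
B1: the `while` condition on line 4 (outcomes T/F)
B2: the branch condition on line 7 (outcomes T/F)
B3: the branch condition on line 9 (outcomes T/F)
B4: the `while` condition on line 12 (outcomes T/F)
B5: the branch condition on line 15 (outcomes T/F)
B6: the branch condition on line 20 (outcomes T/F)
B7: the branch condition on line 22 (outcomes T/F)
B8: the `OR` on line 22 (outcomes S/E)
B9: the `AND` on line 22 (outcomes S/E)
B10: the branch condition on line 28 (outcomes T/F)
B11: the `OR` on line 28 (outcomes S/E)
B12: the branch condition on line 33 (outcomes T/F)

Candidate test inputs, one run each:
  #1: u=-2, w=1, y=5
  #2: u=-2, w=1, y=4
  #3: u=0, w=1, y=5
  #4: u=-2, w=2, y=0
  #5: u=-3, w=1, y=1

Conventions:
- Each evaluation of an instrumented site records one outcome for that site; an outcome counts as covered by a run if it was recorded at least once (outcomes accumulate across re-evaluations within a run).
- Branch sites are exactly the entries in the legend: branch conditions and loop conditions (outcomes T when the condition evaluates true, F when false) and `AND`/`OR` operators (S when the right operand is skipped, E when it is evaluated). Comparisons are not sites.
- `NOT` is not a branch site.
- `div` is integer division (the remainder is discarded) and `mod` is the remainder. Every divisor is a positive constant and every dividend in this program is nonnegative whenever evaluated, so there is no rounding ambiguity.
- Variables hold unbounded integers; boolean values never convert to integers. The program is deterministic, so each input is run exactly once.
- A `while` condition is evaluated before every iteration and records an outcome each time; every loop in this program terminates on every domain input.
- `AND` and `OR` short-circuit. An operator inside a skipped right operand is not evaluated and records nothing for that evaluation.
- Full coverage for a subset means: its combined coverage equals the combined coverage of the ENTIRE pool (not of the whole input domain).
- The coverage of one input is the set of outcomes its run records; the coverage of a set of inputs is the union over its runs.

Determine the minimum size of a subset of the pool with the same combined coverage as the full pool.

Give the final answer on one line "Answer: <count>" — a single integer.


test 1 (u=-2, w=1, y=5) fires B1->T, B1->T, B1->F, B2->F, B3->F, B4->T, B4->T, B4->T, B4->T, B4->F, B5->F, B6->F, B8->E, B9->E, ...; hits B1=T, B1=F, B2=F, B3=F, B4=T, B4=F, B5=F, B6=F, B7=T, B8=E, B9=E, B10=T, B11=E, B12=F
test 2 (u=-2, w=1, y=4) fires B1->T, B1->T, B1->F, B2->T, B4->T, B4->T, B4->T, B4->T, B4->F, B5->F, B6->F, B8->E, B9->E, B7->T, ...; hits B1=T, B1=F, B2=T, B4=T, B4=F, B5=F, B6=F, B7=T, B8=E, B9=E, B10=T, B11=E, B12=F
test 3 (u=0, w=1, y=5) fires B1->T, B1->T, B1->F, B2->F, B3->F, B4->T, B4->T, B4->T, B4->T, B4->F, B5->F, B6->F, B8->E, B9->E, ...; hits B1=T, B1=F, B2=F, B3=F, B4=T, B4=F, B5=F, B6=F, B7=T, B8=E, B9=E, B10=T, B11=E, B12=F
test 4 (u=-2, w=2, y=0) fires B1->T, B1->T, B1->T, B1->T, B1->F, B2->T, B4->T, B4->T, B4->T, B4->T, B4->T, B4->F, B5->F, B6->T, ...; hits B1=T, B1=F, B2=T, B4=T, B4=F, B5=F, B6=T, B10=T, B11=S, B12=T
test 5 (u=-3, w=1, y=1) fires B1->T, B1->T, B1->T, B1->T, B1->F, B2->T, B4->T, B4->T, B4->T, B4->T, B4->T, B4->F, B5->F, B6->F, ...; hits B1=T, B1=F, B2=T, B4=T, B4=F, B5=F, B6=F, B7=F, B8=E, B9=S, B10=T, B11=S, B12=T
together the pool reaches 20 outcomes: B1=T, B1=F, B2=T, B2=F, B3=F, B4=T, B4=F, B5=F, B6=T, B6=F, B7=T, B7=F, B8=E, B9=S, B9=E, B10=T, B11=S, B11=E, B12=T, B12=F
size 1 is not enough: best union over all size-1 subsets is 14/20
size 2 is not enough: best union over all size-2 subsets is 19/20
inputs {1, 4, 5} (size 3) cover everything; no size-3 subset with a lexicographically smaller index list covers all 20
Answer: 3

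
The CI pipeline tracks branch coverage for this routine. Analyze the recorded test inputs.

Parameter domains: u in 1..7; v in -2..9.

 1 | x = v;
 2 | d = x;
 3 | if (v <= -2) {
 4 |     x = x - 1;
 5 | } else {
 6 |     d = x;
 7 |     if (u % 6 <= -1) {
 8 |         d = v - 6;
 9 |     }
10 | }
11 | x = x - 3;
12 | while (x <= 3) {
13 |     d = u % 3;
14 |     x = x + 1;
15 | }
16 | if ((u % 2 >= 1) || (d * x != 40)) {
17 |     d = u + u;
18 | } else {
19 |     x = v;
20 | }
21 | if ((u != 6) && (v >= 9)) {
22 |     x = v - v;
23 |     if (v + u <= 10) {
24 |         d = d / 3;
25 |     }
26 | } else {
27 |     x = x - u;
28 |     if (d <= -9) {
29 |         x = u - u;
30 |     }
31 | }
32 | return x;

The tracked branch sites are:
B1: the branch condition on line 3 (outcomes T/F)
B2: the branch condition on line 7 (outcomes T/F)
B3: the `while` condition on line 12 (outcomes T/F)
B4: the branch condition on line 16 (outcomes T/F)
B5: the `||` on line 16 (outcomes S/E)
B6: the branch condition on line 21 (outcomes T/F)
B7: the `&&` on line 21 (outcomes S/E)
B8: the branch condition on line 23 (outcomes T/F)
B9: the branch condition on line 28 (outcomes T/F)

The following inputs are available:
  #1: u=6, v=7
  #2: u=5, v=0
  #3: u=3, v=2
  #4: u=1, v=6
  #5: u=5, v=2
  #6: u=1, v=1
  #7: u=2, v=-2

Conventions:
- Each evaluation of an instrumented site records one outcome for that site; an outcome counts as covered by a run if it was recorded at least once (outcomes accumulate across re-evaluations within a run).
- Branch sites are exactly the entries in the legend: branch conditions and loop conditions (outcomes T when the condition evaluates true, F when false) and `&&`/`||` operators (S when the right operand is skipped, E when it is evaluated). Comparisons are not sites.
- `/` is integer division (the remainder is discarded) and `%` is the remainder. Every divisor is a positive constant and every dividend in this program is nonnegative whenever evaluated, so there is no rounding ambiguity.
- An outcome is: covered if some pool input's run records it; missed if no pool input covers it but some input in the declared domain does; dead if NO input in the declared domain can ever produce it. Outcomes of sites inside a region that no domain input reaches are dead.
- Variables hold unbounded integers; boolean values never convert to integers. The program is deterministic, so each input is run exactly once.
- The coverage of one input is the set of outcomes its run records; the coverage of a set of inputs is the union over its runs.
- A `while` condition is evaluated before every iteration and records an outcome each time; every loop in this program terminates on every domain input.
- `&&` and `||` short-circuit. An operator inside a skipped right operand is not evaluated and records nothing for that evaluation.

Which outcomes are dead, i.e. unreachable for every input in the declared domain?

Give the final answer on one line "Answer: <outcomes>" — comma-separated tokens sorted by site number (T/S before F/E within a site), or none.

running all 84 domain inputs and tallying outcomes:
  B2=T: no domain input ever produces it -> dead
  B9=T: no domain input ever produces it -> dead
  reachable outcomes have witnesses, e.g. B1=T (e.g. u=1, v=-2), B1=F (e.g. u=1, v=-1), B2=F (e.g. u=1, v=-1), B3=T (e.g. u=1, v=-2)

Answer: B2=T, B9=T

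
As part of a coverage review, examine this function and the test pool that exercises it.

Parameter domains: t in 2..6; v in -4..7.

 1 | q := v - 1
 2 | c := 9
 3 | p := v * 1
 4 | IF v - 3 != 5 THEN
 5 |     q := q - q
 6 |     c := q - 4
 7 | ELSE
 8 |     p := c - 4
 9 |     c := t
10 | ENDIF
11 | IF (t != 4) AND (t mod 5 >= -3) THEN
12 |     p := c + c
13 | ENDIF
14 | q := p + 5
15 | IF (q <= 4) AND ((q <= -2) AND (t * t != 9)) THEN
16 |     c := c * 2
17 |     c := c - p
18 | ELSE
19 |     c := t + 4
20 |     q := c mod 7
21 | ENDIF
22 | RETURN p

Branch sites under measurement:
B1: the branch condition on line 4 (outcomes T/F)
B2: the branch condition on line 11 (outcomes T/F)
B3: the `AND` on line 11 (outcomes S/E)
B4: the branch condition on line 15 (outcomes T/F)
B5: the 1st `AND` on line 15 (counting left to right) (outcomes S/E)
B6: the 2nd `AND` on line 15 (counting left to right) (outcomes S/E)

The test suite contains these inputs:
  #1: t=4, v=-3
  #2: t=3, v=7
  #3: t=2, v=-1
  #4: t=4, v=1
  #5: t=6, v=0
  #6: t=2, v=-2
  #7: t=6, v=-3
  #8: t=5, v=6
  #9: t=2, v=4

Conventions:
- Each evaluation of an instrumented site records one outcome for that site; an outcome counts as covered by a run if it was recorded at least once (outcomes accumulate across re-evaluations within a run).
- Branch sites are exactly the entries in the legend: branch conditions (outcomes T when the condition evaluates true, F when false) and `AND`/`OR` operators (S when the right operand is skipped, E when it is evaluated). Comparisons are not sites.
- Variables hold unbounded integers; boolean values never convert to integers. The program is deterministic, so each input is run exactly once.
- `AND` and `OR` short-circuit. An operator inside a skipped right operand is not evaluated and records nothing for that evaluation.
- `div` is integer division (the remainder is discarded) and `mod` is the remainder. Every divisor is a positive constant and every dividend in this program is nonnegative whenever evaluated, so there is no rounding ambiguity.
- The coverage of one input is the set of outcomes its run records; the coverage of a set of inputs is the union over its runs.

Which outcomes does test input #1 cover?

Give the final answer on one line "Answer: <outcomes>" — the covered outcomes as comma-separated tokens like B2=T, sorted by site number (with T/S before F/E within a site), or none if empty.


Simulating input #1 (t=4, v=-3) step by step:
  B1->T, B3->S, B2->F, B5->E, B6->S, B4->F
as a set, this run covers: B1=T, B2=F, B3=S, B4=F, B5=E, B6=S
Answer: B1=T, B2=F, B3=S, B4=F, B5=E, B6=S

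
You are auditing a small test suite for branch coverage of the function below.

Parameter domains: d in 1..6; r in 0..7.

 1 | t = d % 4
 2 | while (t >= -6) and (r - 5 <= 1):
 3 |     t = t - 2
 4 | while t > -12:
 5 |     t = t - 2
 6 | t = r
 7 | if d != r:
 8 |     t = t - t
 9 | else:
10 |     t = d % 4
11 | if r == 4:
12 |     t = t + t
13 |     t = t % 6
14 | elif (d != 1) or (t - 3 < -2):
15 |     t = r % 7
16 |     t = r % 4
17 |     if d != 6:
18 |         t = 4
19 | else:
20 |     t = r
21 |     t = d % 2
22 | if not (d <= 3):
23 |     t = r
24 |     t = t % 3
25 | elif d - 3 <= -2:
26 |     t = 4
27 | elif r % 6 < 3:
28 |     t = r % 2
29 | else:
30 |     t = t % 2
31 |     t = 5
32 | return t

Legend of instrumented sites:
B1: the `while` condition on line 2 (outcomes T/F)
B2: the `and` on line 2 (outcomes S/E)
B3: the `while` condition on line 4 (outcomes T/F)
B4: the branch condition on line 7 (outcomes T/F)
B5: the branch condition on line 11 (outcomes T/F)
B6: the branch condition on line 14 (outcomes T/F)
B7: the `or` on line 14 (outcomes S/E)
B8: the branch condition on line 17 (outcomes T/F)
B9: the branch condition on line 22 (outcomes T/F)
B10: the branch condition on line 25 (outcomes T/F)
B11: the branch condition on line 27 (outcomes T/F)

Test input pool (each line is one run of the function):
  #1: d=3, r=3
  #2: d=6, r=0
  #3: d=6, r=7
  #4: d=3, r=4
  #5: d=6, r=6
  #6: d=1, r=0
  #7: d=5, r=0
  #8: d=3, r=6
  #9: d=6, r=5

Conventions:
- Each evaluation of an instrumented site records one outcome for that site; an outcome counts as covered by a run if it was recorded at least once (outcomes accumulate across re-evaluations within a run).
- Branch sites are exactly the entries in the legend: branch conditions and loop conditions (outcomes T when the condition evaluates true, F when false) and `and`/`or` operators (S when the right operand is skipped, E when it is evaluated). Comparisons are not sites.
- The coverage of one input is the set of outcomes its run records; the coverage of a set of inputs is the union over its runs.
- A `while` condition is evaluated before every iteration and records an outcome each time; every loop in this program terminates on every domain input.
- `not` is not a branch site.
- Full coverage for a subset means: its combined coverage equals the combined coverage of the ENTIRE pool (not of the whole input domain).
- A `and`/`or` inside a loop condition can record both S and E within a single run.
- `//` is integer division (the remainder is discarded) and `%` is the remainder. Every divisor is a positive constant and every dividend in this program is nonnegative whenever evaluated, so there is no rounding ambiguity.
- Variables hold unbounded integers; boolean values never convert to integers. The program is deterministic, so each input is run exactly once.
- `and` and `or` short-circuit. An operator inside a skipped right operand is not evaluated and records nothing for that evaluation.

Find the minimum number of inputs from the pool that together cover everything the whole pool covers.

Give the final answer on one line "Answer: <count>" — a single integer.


#1 (d=3, r=3) -> B2->E, B1->T, B2->E, B1->T, B2->E, B1->T, B2->E, B1->T, B2->E, B1->T, B2->S, B1->F, B3->T, B3->T, ...; covered: B1=T, B1=F, B2=S, B2=E, B3=T, B3=F, B4=F, B5=F, B6=T, B7=S, B8=T, B9=F, B10=F, B11=F
#2 (d=6, r=0) -> B2->E, B1->T, B2->E, B1->T, B2->E, B1->T, B2->E, B1->T, B2->E, B1->T, B2->S, B1->F, B3->T, B3->T, ...; covered: B1=T, B1=F, B2=S, B2=E, B3=T, B3=F, B4=T, B5=F, B6=T, B7=S, B8=F, B9=T
#3 (d=6, r=7) -> B2->E, B1->F, B3->T, B3->T, B3->T, B3->T, B3->T, B3->T, B3->T, B3->F, B4->T, B5->F, B7->S, B6->T, ...; covered: B1=F, B2=E, B3=T, B3=F, B4=T, B5=F, B6=T, B7=S, B8=F, B9=T
#4 (d=3, r=4) -> B2->E, B1->T, B2->E, B1->T, B2->E, B1->T, B2->E, B1->T, B2->E, B1->T, B2->S, B1->F, B3->T, B3->T, ...; covered: B1=T, B1=F, B2=S, B2=E, B3=T, B3=F, B4=T, B5=T, B9=F, B10=F, B11=F
#5 (d=6, r=6) -> B2->E, B1->T, B2->E, B1->T, B2->E, B1->T, B2->E, B1->T, B2->E, B1->T, B2->S, B1->F, B3->T, B3->T, ...; covered: B1=T, B1=F, B2=S, B2=E, B3=T, B3=F, B4=F, B5=F, B6=T, B7=S, B8=F, B9=T
#6 (d=1, r=0) -> B2->E, B1->T, B2->E, B1->T, B2->E, B1->T, B2->E, B1->T, B2->S, B1->F, B3->T, B3->T, B3->T, B3->F, ...; covered: B1=T, B1=F, B2=S, B2=E, B3=T, B3=F, B4=T, B5=F, B6=T, B7=E, B8=T, B9=F, B10=T
#7 (d=5, r=0) -> B2->E, B1->T, B2->E, B1->T, B2->E, B1->T, B2->E, B1->T, B2->S, B1->F, B3->T, B3->T, B3->T, B3->F, ...; covered: B1=T, B1=F, B2=S, B2=E, B3=T, B3=F, B4=T, B5=F, B6=T, B7=S, B8=T, B9=T
#8 (d=3, r=6) -> B2->E, B1->T, B2->E, B1->T, B2->E, B1->T, B2->E, B1->T, B2->E, B1->T, B2->S, B1->F, B3->T, B3->T, ...; covered: B1=T, B1=F, B2=S, B2=E, B3=T, B3=F, B4=T, B5=F, B6=T, B7=S, B8=T, B9=F, B10=F, B11=T
#9 (d=6, r=5) -> B2->E, B1->T, B2->E, B1->T, B2->E, B1->T, B2->E, B1->T, B2->E, B1->T, B2->S, B1->F, B3->T, B3->T, ...; covered: B1=T, B1=F, B2=S, B2=E, B3=T, B3=F, B4=T, B5=F, B6=T, B7=S, B8=F, B9=T
union over all inputs: B1=T, B1=F, B2=S, B2=E, B3=T, B3=F, B4=T, B4=F, B5=T, B5=F, B6=T, B7=S, B7=E, B8=T, B8=F, B9=T, B9=F, B10=T, B10=F, B11=T, B11=F (21 outcomes)
size 1 is not enough: best union over all size-1 subsets is 14/21
size 2 is not enough: best union over all size-2 subsets is 17/21
size 3 is not enough: best union over all size-3 subsets is 20/21
size 4: inputs {4, 5, 6, 8} cover all 21 outcomes, and no lexicographically smaller subset of this size does
Answer: 4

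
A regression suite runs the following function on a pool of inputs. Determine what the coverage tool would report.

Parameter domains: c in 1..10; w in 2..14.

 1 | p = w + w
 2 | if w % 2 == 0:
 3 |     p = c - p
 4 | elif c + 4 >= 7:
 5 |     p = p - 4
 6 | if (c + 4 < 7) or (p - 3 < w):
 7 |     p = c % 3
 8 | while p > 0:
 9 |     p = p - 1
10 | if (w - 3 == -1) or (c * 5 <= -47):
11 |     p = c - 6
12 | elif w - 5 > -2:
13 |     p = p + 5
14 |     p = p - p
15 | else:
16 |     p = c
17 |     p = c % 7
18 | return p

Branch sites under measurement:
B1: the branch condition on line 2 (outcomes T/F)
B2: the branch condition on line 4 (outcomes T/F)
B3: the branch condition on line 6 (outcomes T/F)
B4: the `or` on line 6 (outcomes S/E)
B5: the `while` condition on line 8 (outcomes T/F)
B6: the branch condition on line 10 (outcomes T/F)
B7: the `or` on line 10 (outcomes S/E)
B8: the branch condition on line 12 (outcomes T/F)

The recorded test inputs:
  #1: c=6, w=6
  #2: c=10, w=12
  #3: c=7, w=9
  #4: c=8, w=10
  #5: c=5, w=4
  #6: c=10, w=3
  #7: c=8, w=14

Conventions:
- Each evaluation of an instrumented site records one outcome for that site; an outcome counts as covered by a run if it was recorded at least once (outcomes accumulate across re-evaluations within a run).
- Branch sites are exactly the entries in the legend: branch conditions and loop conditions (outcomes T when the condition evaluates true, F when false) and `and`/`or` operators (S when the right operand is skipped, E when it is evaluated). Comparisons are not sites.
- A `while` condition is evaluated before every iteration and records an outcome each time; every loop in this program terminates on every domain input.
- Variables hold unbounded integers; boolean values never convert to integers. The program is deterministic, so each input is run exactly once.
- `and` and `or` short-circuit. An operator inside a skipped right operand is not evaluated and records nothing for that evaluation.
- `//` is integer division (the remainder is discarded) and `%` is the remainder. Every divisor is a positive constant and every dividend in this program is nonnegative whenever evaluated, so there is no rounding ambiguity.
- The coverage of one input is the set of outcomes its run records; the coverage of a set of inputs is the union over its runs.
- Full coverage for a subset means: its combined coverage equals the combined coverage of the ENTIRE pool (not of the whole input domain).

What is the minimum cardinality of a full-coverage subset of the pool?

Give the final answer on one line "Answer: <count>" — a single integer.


#1 (c=6, w=6) -> B1->T, B4->E, B3->T, B5->F, B7->E, B6->F, B8->T; covered: B1=T, B3=T, B4=E, B5=F, B6=F, B7=E, B8=T
#2 (c=10, w=12) -> B1->T, B4->E, B3->T, B5->T, B5->F, B7->E, B6->F, B8->T; covered: B1=T, B3=T, B4=E, B5=T, B5=F, B6=F, B7=E, B8=T
#3 (c=7, w=9) -> B1->F, B2->T, B4->E, B3->F, B5->T, B5->T, B5->T, B5->T, B5->T, B5->T, B5->T, B5->T, B5->T, B5->T, ...; covered: B1=F, B2=T, B3=F, B4=E, B5=T, B5=F, B6=F, B7=E, B8=T
#4 (c=8, w=10) -> B1->T, B4->E, B3->T, B5->T, B5->T, B5->F, B7->E, B6->F, B8->T; covered: B1=T, B3=T, B4=E, B5=T, B5=F, B6=F, B7=E, B8=T
#5 (c=5, w=4) -> B1->T, B4->E, B3->T, B5->T, B5->T, B5->F, B7->E, B6->F, B8->T; covered: B1=T, B3=T, B4=E, B5=T, B5=F, B6=F, B7=E, B8=T
#6 (c=10, w=3) -> B1->F, B2->T, B4->E, B3->T, B5->T, B5->F, B7->E, B6->F, B8->F; covered: B1=F, B2=T, B3=T, B4=E, B5=T, B5=F, B6=F, B7=E, B8=F
#7 (c=8, w=14) -> B1->T, B4->E, B3->T, B5->T, B5->T, B5->F, B7->E, B6->F, B8->T; covered: B1=T, B3=T, B4=E, B5=T, B5=F, B6=F, B7=E, B8=T
union over all inputs: B1=T, B1=F, B2=T, B3=T, B3=F, B4=E, B5=T, B5=F, B6=F, B7=E, B8=T, B8=F (12 outcomes)
size 1 is not enough: best union over all size-1 subsets is 9/12
size 2 is not enough: best union over all size-2 subsets is 11/12
at size 3, {1, 3, 6} reaches all 12 outcomes; every lexicographically earlier size-3 subset fails
Answer: 3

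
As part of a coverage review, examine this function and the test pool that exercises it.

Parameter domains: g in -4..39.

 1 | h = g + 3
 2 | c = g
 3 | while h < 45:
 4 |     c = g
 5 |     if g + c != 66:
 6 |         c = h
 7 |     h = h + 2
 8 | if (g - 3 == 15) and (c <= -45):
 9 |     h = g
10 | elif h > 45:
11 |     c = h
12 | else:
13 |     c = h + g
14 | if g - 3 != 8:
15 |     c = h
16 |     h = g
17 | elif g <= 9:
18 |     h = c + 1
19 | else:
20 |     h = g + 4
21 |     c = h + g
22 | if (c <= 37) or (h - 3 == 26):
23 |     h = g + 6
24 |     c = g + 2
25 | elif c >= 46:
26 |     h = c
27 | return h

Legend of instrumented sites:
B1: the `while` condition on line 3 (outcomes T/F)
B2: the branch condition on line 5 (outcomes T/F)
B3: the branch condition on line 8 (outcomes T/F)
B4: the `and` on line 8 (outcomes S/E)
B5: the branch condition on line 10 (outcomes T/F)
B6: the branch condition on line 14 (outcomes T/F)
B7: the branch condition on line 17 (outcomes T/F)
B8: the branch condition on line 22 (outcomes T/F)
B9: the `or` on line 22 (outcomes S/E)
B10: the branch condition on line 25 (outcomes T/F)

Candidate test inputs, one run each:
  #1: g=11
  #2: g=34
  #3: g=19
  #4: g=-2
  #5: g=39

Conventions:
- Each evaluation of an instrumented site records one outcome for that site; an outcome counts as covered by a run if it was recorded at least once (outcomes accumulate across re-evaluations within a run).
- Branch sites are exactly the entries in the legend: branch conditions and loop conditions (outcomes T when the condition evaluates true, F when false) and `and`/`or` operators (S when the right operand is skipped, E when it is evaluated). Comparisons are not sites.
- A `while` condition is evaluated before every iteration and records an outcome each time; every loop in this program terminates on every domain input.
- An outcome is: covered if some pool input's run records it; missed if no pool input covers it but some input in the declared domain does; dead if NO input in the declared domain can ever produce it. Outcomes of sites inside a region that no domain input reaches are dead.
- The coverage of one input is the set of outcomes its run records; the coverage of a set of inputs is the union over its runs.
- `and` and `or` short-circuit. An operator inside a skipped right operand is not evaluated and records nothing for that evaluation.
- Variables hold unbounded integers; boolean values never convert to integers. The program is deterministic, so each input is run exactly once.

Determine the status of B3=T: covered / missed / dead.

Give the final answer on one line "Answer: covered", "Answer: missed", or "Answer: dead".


no pool input records B3=T
checking all 44 inputs in the declared domain: B3=T is never recorded -> dead
Answer: dead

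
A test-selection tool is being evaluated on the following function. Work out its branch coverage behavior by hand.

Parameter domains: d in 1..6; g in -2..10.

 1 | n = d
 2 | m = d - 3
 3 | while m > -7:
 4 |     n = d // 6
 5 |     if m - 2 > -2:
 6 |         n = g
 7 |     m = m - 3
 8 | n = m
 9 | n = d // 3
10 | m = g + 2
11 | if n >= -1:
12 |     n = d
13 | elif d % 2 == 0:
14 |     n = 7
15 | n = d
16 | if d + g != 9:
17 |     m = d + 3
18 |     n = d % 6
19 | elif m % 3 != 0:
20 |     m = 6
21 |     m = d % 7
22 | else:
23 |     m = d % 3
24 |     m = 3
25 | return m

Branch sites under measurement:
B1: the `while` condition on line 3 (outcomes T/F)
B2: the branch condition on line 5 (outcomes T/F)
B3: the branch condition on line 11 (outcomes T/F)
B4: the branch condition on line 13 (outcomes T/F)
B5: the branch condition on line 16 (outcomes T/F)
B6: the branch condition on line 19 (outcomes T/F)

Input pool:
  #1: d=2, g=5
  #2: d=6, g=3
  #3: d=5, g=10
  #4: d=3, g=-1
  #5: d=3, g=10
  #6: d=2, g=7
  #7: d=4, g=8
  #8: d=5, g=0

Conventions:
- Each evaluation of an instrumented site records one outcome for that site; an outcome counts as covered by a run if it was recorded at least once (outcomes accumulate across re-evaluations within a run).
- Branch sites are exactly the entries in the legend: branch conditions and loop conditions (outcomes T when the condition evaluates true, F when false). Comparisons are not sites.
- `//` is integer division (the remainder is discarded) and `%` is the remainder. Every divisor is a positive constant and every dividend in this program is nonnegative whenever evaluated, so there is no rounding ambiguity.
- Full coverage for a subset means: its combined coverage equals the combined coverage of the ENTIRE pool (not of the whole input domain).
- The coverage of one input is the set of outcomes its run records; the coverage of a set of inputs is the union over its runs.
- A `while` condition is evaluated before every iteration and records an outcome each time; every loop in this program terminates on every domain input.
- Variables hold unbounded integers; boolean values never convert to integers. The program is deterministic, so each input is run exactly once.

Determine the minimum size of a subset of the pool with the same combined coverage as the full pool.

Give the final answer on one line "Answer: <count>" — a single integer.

input #1, d=2, g=5: outcomes B1=T, B1=F, B2=F, B3=T, B5=T
input #2, d=6, g=3: outcomes B1=T, B1=F, B2=T, B2=F, B3=T, B5=F, B6=T
input #3, d=5, g=10: outcomes B1=T, B1=F, B2=T, B2=F, B3=T, B5=T
input #4, d=3, g=-1: outcomes B1=T, B1=F, B2=F, B3=T, B5=T
input #5, d=3, g=10: outcomes B1=T, B1=F, B2=F, B3=T, B5=T
input #6, d=2, g=7: outcomes B1=T, B1=F, B2=F, B3=T, B5=F, B6=F
input #7, d=4, g=8: outcomes B1=T, B1=F, B2=T, B2=F, B3=T, B5=T
input #8, d=5, g=0: outcomes B1=T, B1=F, B2=T, B2=F, B3=T, B5=T
union over all inputs: B1=T, B1=F, B2=T, B2=F, B3=T, B5=T, B5=F, B6=T, B6=F (9 outcomes)
no size-1 subset reaches all 9 outcomes (best union: 7/9)
no size-2 subset reaches all 9 outcomes (best union: 8/9)
the canonical winner is {1, 2, 6}: size 3, full 9-outcome coverage, earliest index list among size-3 covers

Answer: 3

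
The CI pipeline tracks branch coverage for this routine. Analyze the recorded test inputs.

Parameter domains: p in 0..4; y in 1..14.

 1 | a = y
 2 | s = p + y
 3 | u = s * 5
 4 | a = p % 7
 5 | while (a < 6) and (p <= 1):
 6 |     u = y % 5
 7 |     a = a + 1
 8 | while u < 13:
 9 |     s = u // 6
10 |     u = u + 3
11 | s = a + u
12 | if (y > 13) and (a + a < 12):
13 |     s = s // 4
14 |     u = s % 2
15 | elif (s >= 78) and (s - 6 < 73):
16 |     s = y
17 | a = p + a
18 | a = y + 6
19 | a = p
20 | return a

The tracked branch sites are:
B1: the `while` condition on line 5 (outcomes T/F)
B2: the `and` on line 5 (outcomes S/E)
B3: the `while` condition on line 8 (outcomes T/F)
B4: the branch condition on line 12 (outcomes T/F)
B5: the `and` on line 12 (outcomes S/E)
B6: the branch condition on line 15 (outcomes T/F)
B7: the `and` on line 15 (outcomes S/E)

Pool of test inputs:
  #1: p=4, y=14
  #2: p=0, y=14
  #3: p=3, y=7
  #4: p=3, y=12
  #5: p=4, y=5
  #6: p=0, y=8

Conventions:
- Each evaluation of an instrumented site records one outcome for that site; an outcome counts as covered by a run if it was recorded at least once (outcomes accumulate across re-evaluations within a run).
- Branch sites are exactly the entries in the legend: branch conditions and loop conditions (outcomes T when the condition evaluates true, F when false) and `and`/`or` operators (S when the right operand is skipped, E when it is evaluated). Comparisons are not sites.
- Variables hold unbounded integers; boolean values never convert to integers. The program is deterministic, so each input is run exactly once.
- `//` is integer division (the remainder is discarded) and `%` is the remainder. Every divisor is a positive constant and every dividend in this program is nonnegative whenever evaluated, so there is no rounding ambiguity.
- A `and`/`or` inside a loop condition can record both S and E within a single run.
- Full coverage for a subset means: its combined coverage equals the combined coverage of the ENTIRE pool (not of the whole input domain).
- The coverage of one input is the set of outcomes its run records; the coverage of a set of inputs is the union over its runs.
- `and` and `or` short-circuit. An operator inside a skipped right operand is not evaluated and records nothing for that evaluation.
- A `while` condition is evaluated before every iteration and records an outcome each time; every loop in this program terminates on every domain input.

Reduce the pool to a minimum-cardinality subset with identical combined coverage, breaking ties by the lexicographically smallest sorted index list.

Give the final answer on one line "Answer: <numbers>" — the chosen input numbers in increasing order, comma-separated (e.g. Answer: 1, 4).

test 1 (p=4, y=14) fires B2->E, B1->F, B3->F, B5->E, B4->T; hits B1=F, B2=E, B3=F, B4=T, B5=E
test 2 (p=0, y=14) fires B2->E, B1->T, B2->E, B1->T, B2->E, B1->T, B2->E, B1->T, B2->E, B1->T, B2->E, B1->T, B2->S, B1->F, ...; hits B1=T, B1=F, B2=S, B2=E, B3=T, B3=F, B4=F, B5=E, B6=F, B7=S
test 3 (p=3, y=7) fires B2->E, B1->F, B3->F, B5->S, B4->F, B7->S, B6->F; hits B1=F, B2=E, B3=F, B4=F, B5=S, B6=F, B7=S
test 4 (p=3, y=12) fires B2->E, B1->F, B3->F, B5->S, B4->F, B7->E, B6->T; hits B1=F, B2=E, B3=F, B4=F, B5=S, B6=T, B7=E
test 5 (p=4, y=5) fires B2->E, B1->F, B3->F, B5->S, B4->F, B7->S, B6->F; hits B1=F, B2=E, B3=F, B4=F, B5=S, B6=F, B7=S
test 6 (p=0, y=8) fires B2->E, B1->T, B2->E, B1->T, B2->E, B1->T, B2->E, B1->T, B2->E, B1->T, B2->E, B1->T, B2->S, B1->F, ...; hits B1=T, B1=F, B2=S, B2=E, B3=T, B3=F, B4=F, B5=S, B6=F, B7=S
the full pool covers 14 outcomes: B1=T, B1=F, B2=S, B2=E, B3=T, B3=F, B4=T, B4=F, B5=S, B5=E, B6=T, B6=F, B7=S, B7=E
checked all size-1 subsets: none covers 14 outcomes (max 10/14)
checked all size-2 subsets: none covers 14 outcomes (max 13/14)
size 3: inputs {1, 2, 4} cover all 14 outcomes, and no lexicographically smaller subset of this size does

Answer: 1, 2, 4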